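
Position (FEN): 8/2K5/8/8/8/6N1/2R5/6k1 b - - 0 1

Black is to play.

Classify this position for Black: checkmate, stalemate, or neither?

Black to move; black king on g1.
In check: no.
King squares — f1: attacked by Ng3; h1: attacked by Ng3; f2: attacked by Rc2; g2: attacked by Rc2; h2: attacked by Rc2.
Legal moves for Black: none.
Not in check and no legal moves → stalemate.

stalemate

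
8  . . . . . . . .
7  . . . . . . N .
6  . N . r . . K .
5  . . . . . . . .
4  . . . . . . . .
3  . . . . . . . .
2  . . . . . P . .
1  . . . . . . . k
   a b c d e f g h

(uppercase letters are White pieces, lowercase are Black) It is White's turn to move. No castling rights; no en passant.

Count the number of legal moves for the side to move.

White to move; king on g6.
In check: yes, from the black rook on d6.
Legal moves: Kh7, Kf7, Kh5, Kg5, Kf5, Ne6.
Count: 6.

6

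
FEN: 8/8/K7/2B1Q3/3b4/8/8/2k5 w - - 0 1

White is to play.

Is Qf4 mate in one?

no

After Qf4: black king on c1; in check: yes, from the white queen on f4.
Black has 5 legal replies: Kc2, Kb2, Kd1, Kb1, Be3.
In check but a legal move exists → not checkmate.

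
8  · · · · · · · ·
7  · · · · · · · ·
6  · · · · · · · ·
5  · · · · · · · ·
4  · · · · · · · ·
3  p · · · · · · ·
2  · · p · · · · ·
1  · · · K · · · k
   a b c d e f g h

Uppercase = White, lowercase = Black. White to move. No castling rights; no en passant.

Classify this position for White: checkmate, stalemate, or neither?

White to move; white king on d1.
In check: yes, from the black pawn on c2.
King squares — c1: available; e1: available; c2: available; d2: available; e2: available.
Legal moves for White: Ke2, Kd2, Kxc2, Ke1, Kc1.
White is in check but has 5 legal moves → neither.

neither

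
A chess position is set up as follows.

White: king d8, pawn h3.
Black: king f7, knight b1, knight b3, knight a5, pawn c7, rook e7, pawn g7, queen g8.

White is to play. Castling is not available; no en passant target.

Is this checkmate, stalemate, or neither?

White to move; white king on d8.
In check: yes, from the black queen on g8.
King squares — c7: attacked by Re7; d7: attacked by Re7; e7: attacked by Kf7; c8: attacked by Qg8; e8: attacked by Re7.
Legal moves for White: none.
In check with no legal moves → checkmate.

checkmate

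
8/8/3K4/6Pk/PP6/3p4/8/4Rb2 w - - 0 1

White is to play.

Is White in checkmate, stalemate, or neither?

White to move; white king on d6.
In check: no.
Legal moves for White include: Ke7, Kd7, Kc7, Ke6, Kc6, Ke5, Kd5, Kc5, Re8, Re7, Re6, Re5, Re4, Re3, Re2, Rxf1, Rd1, Rc1, ... (list truncated; more exist).
White has legal moves and is not in check → neither.

neither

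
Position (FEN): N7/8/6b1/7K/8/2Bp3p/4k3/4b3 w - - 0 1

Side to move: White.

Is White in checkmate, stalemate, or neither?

White to move; white king on h5.
In check: yes, from the black bishop on g6.
Legal moves for White: Kh6, Kxg6, Kg5, Kg4.
White is in check but has 4 legal moves → neither.

neither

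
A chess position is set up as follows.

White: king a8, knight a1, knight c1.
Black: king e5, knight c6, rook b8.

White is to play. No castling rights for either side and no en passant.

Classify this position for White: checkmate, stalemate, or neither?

White to move; white king on a8.
In check: yes, from the black rook on b8.
King squares — a7: attacked by Nc6; b7: attacked by Rb8; b8: attacked by Nc6.
Legal moves for White: none.
In check with no legal moves → checkmate.

checkmate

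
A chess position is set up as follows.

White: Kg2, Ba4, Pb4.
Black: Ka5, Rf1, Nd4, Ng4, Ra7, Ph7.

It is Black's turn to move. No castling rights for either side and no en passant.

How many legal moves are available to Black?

4

Black to move; king on a5.
In check: yes, from the white pawn on b4.
Legal moves: Kb6, Ka6, Kxb4, Kxa4.
Count: 4.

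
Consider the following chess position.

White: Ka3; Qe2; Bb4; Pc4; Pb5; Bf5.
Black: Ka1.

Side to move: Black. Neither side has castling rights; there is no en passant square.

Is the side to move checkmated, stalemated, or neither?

Black to move; black king on a1.
In check: no.
King squares — b1: attacked by Bf5; a2: attacked by Qe2; b2: attacked by Qe2.
Legal moves for Black: none.
Not in check and no legal moves → stalemate.

stalemate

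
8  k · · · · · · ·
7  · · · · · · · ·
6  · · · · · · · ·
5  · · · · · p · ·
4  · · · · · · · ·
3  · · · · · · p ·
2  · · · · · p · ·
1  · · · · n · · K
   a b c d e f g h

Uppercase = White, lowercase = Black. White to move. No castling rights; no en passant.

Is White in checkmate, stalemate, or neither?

White to move; white king on h1.
In check: no.
King squares — g1: attacked by Pf2; g2: attacked by Ne1; h2: attacked by Pg3.
Legal moves for White: none.
Not in check and no legal moves → stalemate.

stalemate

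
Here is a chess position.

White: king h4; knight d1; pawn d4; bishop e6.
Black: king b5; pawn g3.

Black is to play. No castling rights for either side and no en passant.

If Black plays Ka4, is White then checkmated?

After Ka4: white king on h4; in check: no.
White is not in check, so this cannot be checkmate.

no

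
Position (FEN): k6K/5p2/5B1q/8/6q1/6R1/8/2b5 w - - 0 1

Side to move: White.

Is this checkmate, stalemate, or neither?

White to move; white king on h8.
In check: yes, from the black queen on h6.
King squares — g7: attacked by Qg4; h7: attacked by Qh6; g8: attacked by Qg4.
Legal moves for White: none.
In check with no legal moves → checkmate.

checkmate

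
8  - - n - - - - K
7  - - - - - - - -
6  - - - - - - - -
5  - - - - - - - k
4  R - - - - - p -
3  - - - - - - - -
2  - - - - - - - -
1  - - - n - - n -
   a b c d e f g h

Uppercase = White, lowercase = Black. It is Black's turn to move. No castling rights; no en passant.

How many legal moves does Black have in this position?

16

Black to move; king on h5.
In check: no.
Legal moves: Ne7, Na7, Nd6, Nb6, Kh6, Kg6, Kg5, Kh4, Nh3, Nf3, Ne2, Ne3, Nc3, Nf2, Nb2, g3.
Count: 16.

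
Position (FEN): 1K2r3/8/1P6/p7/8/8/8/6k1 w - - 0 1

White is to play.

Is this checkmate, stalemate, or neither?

White to move; white king on b8.
In check: yes, from the black rook on e8.
King squares — a7: available; b7: available; c7: available; a8: attacked by Re8; c8: attacked by Re8.
Legal moves for White: Kc7, Kb7, Ka7.
White is in check but has 3 legal moves → neither.

neither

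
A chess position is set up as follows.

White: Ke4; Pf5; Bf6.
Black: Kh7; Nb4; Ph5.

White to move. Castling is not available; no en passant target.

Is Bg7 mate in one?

no

After Bg7: black king on h7; in check: no.
Black is not in check, so this cannot be checkmate.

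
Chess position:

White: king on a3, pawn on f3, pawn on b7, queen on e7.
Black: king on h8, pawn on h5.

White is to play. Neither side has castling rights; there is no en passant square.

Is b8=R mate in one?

After b8=R: black king on h8; in check: yes, from the white rook on b8.
King squares — g7: attacked by Qe7; h7: attacked by Qe7; g8: attacked by Rb8.
Black has no legal moves → checkmate.

yes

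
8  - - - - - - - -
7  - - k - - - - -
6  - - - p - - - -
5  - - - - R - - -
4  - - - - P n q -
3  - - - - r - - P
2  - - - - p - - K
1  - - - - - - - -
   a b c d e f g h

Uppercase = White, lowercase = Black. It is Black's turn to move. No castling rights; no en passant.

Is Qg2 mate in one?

yes

After Qg2: white king on h2; in check: yes, from the black queen on g2.
King squares — g1: attacked by Qg2; h1: attacked by Qg2; g2: attacked by Nf4; g3: attacked by Qg2; h3: own pawn.
White has no legal moves → checkmate.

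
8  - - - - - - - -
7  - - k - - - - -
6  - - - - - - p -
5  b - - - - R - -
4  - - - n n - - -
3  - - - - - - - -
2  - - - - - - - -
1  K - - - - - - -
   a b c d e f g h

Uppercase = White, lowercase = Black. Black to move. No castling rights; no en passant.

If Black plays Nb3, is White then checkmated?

After Nb3: white king on a1; in check: yes, from the black knight on b3.
White has 3 legal replies: Kb2, Ka2, Kb1.
In check but a legal move exists → not checkmate.

no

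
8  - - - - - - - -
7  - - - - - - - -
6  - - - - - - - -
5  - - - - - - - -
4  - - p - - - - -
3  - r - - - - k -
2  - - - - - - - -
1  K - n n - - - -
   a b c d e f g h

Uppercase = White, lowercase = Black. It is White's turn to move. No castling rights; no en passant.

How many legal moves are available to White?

White to move; king on a1.
In check: no.
Legal moves: none.
Count: 0.

0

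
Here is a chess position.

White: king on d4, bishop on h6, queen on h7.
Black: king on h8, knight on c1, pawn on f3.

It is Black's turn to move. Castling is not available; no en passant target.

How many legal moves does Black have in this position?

Black to move; king on h8.
In check: yes, from the white queen on h7.
Legal moves: Kxh7.
Count: 1.

1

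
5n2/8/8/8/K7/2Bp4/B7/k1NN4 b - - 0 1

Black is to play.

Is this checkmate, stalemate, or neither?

Black to move; black king on a1.
In check: yes, from the white bishop on c3.
King squares — b1: attacked by Ba2; a2: attacked by Nc1; b2: attacked by Nd1.
Legal moves for Black: none.
In check with no legal moves → checkmate.

checkmate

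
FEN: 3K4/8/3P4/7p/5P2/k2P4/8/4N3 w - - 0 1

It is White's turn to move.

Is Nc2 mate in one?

After Nc2: black king on a3; in check: yes, from the white knight on c2.
Black has 4 legal replies: Ka4, Kb3, Kb2, Ka2.
In check but a legal move exists → not checkmate.

no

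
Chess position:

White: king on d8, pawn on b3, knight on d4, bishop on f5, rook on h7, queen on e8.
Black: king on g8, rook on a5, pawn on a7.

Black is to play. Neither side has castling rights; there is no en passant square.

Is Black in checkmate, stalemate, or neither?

checkmate

Black to move; black king on g8.
In check: yes, from the white queen on e8.
King squares — f7: attacked by Rh7; g7: attacked by Rh7; h7: attacked by Bf5; f8: attacked by Qe8; h8: attacked by Rh7.
Legal moves for Black: none.
In check with no legal moves → checkmate.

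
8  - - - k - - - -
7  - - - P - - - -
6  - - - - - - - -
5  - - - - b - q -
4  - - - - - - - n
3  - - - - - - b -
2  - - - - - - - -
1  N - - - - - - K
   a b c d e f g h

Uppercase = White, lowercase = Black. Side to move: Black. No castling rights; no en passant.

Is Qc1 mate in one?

yes

After Qc1: white king on h1; in check: yes, from the black queen on c1.
King squares — g1: attacked by Qc1; g2: attacked by Nh4; h2: attacked by Bg3.
White has no legal moves → checkmate.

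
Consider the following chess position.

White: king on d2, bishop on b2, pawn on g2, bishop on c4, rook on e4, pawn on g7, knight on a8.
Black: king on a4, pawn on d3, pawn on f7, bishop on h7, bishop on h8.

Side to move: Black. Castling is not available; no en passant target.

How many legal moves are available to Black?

Black to move; king on a4.
In check: no.
Legal moves: Bxg7, Bg8, Bg6, Bf5, Bxe4, Ka5, Kb4, f6, f5.
Count: 9.

9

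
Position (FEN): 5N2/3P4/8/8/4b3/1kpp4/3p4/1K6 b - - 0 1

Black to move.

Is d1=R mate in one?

After d1=R: white king on b1; in check: yes, from the black rook on d1.
King squares — a1: attacked by Rd1; c1: attacked by Rd1; a2: attacked by Kb3; b2: attacked by Kb3; c2: attacked by Kb3.
White has no legal moves → checkmate.

yes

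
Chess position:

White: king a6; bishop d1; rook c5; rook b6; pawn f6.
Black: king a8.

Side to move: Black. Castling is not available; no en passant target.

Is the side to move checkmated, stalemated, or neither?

stalemate

Black to move; black king on a8.
In check: no.
King squares — a7: attacked by Ka6; b7: attacked by Ka6; b8: attacked by Rb6.
Legal moves for Black: none.
Not in check and no legal moves → stalemate.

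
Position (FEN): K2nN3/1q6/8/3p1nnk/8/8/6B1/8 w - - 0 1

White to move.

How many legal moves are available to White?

0

White to move; king on a8.
In check: yes, from the black queen on b7.
Legal moves: none.
Count: 0.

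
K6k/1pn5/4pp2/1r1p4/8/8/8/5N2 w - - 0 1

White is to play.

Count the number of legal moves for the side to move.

2

White to move; king on a8.
In check: yes, from the black knight on c7.
Legal moves: Kb8, Ka7.
Count: 2.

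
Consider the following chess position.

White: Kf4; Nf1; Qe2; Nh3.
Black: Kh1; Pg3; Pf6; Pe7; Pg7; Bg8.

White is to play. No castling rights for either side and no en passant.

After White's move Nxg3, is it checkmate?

After Nxg3: black king on h1; in check: yes, from the white knight on g3.
King squares — g1: attacked by Nh3; g2: attacked by Qe2; h2: attacked by Qe2.
Black has no legal moves → checkmate.

yes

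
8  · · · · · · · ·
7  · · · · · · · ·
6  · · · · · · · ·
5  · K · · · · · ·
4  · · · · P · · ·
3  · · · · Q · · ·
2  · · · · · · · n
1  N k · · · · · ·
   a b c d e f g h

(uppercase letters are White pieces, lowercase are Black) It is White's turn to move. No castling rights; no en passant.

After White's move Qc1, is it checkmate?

no

After Qc1: black king on b1; in check: yes, from the white queen on c1.
Black has 2 legal replies: Ka2, Kxc1.
In check but a legal move exists → not checkmate.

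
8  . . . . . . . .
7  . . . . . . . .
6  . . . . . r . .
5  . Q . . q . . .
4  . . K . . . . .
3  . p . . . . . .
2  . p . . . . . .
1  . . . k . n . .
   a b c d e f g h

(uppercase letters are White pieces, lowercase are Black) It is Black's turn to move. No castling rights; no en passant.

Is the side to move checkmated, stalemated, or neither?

neither

Black to move; black king on d1.
In check: no.
Legal moves for Black include: Rf8, Rf7, Rh6, Rg6, Re6, Rd6, Rc6+, Rb6, Ra6, Rf5, Rf4+, Rf3, Rf2, Qe8, Qb8, Qe7, Qc7+, Qe6+, ... (list truncated; more exist).
Black has legal moves and is not in check → neither.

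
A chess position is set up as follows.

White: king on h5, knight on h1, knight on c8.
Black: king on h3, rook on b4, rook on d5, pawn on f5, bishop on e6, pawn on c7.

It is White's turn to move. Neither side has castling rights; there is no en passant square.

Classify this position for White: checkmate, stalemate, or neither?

White to move; white king on h5.
In check: no.
Legal moves for White: Ne7, Na7, Nd6, Nb6, Kh6, Kg6, Kg5, Ng3, Nf2+.
White has 9 legal moves and is not in check → neither.

neither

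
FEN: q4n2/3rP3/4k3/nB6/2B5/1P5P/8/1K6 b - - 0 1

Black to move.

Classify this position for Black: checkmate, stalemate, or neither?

Black to move; black king on e6.
In check: yes, from the white bishop on c4.
King squares — d5: attacked by Bc4; e5: available; f5: available; d6: available; f6: available; d7: own rook; e7: available; f7: attacked by Bc4.
Legal moves for Black: Kxe7, Kf6, Kd6, Kf5, Ke5, Qd5, Rd5, Nxc4.
Black is in check but has 8 legal moves → neither.

neither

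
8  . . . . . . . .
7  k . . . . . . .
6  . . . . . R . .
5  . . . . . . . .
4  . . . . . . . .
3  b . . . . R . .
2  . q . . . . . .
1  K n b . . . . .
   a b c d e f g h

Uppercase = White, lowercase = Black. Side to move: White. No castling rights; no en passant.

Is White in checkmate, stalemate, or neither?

White to move; white king on a1.
In check: yes, from the black queen on b2.
King squares — b1: attacked by Qb2; a2: attacked by Qb2; b2: attacked by Bc1.
Legal moves for White: none.
In check with no legal moves → checkmate.

checkmate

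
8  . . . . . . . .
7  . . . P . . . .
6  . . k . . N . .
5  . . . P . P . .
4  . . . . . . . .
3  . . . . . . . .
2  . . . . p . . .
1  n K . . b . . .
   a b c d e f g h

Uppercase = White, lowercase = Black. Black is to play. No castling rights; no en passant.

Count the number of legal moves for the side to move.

Black to move; king on c6.
In check: yes, from the white pawn on d5.
Legal moves: Kc7, Kb7, Kd6, Kb6, Kc5, Kb5.
Count: 6.

6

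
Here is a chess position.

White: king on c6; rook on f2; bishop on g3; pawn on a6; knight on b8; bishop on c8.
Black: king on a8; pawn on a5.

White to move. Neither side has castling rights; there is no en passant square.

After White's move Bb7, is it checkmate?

no

After Bb7: black king on a8; in check: yes, from the white bishop on b7.
Black has 1 legal reply: Ka7.
In check but a legal move exists → not checkmate.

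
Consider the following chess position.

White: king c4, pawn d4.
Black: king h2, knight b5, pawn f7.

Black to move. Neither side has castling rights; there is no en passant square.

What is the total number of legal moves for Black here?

Black to move; king on h2.
In check: no.
Legal moves: Nc7, Na7, Nd6+, Nxd4, Nc3, Na3+, Kh3, Kg3, Kg2, Kh1, Kg1, f6, f5.
Count: 13.

13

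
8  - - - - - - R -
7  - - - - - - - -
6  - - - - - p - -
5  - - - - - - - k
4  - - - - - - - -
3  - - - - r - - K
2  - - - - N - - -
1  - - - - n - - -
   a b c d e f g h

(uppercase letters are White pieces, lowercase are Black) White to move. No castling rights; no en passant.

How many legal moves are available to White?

White to move; king on h3.
In check: yes, from the black rook on e3.
Legal moves: Kh2, Rg3, Ng3+.
Count: 3.

3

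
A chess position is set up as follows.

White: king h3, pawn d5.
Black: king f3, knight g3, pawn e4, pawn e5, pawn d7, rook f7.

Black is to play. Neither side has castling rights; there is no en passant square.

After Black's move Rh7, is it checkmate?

After Rh7: white king on h3; in check: yes, from the black rook on h7.
King squares — g2: attacked by Kf3; h2: attacked by Rh7; g3: attacked by Kf3; g4: attacked by Kf3; h4: attacked by Rh7.
White has no legal moves → checkmate.

yes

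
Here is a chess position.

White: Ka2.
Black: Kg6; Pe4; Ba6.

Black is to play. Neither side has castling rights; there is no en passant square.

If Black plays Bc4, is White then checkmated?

no

After Bc4: white king on a2; in check: yes, from the black bishop on c4.
White has 4 legal replies: Ka3, Kb2, Kb1, Ka1.
In check but a legal move exists → not checkmate.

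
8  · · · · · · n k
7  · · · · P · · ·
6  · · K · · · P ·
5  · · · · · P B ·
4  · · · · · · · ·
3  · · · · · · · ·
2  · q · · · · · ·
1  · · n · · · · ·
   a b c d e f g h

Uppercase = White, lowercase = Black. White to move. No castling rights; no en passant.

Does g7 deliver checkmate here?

no

After g7: black king on h8; in check: yes, from the white pawn on g7.
Black has 3 legal replies: Kh7, Kxg7, Qxg7.
In check but a legal move exists → not checkmate.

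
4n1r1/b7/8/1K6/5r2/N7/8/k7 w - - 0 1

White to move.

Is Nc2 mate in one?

After Nc2: black king on a1; in check: yes, from the white knight on c2.
Black has 3 legal replies: Kb2, Ka2, Kb1.
In check but a legal move exists → not checkmate.

no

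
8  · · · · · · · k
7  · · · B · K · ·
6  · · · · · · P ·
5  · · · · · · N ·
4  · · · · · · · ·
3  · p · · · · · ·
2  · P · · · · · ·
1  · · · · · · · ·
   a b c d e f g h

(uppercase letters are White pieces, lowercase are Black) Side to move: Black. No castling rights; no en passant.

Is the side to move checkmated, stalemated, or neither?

Black to move; black king on h8.
In check: no.
King squares — g7: attacked by Kf7; h7: attacked by Ng5; g8: attacked by Kf7.
Legal moves for Black: none.
Not in check and no legal moves → stalemate.

stalemate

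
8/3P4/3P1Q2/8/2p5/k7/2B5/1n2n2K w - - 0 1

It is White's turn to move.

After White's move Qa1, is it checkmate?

After Qa1: black king on a3; in check: yes, from the white queen on a1.
Black has 1 legal reply: Kb4.
In check but a legal move exists → not checkmate.

no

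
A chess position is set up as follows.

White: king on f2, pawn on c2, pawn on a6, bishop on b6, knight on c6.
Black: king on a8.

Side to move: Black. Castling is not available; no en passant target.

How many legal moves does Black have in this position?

Black to move; king on a8.
In check: no.
Legal moves: none.
Count: 0.

0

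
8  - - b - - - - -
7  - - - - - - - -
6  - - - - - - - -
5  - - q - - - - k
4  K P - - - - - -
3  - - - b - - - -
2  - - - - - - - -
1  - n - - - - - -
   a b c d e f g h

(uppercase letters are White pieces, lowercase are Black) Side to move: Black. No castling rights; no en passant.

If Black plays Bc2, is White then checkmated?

yes

After Bc2: white king on a4; in check: yes, from the black bishop on c2.
King squares — a3: attacked by Nb1; b3: attacked by Bc2; b4: own pawn; a5: attacked by Qc5; b5: attacked by Qc5.
White has no legal moves → checkmate.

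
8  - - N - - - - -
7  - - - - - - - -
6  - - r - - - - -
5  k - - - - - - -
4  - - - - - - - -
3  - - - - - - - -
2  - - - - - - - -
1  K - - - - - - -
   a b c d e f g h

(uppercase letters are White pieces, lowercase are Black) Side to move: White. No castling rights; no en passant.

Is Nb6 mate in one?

After Nb6: black king on a5; in check: no.
Black is not in check, so this cannot be checkmate.

no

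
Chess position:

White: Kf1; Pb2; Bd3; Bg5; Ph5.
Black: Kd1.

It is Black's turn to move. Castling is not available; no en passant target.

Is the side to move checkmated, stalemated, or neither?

stalemate

Black to move; black king on d1.
In check: no.
King squares — c1: attacked by Bg5; e1: attacked by Kf1; c2: attacked by Bd3; d2: attacked by Bg5; e2: attacked by Kf1.
Legal moves for Black: none.
Not in check and no legal moves → stalemate.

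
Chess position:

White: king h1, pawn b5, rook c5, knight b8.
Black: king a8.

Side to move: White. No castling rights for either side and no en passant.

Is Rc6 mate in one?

After Rc6: black king on a8; in check: no.
Black is not in check, so this cannot be checkmate.

no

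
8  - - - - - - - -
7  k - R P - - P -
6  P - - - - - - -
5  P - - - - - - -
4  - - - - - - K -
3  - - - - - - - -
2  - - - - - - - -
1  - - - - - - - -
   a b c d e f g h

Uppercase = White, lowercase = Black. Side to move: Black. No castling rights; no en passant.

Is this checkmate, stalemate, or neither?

Black to move; black king on a7.
In check: yes, from the white rook on c7.
Legal moves for Black: Kb8, Ka8, Kxa6.
Black is in check but has 3 legal moves → neither.

neither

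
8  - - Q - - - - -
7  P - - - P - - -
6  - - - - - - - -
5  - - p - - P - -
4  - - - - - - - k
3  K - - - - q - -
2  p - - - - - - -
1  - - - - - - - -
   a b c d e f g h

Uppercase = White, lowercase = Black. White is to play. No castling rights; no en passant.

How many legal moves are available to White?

White to move; king on a3.
In check: yes, from the black queen on f3.
Legal moves: Ka4, Kb2, Kxa2.
Count: 3.

3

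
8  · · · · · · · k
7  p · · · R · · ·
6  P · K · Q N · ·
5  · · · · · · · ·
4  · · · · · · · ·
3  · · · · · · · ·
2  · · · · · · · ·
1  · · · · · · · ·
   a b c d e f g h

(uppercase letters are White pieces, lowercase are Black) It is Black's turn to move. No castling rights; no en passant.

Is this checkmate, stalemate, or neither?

stalemate

Black to move; black king on h8.
In check: no.
King squares — g7: attacked by Re7; h7: attacked by Nf6; g8: attacked by Qe6.
Legal moves for Black: none.
Not in check and no legal moves → stalemate.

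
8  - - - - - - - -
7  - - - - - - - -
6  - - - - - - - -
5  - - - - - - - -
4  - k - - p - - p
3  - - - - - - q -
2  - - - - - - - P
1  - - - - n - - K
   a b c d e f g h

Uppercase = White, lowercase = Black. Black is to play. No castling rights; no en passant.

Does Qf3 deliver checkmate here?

After Qf3: white king on h1; in check: yes, from the black queen on f3.
White has 1 legal reply: Kg1.
In check but a legal move exists → not checkmate.

no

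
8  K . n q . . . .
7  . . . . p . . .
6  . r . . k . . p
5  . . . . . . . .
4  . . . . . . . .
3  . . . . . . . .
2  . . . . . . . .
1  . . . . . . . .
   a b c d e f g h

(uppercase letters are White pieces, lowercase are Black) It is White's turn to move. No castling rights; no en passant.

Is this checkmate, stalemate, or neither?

stalemate

White to move; white king on a8.
In check: no.
King squares — a7: attacked by Nc8; b7: attacked by Rb6; b8: attacked by Rb6.
Legal moves for White: none.
Not in check and no legal moves → stalemate.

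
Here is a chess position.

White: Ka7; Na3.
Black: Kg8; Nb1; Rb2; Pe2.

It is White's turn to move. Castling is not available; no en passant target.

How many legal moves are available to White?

6

White to move; king on a7.
In check: no.
Legal moves: Ka8, Ka6, Nb5, Nc4, Nc2, Nxb1.
Count: 6.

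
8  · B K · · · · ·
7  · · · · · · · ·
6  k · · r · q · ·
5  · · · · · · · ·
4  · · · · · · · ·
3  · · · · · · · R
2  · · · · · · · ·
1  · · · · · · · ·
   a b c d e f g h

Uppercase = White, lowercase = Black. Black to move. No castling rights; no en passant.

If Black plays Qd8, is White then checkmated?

yes

After Qd8: white king on c8; in check: yes, from the black queen on d8.
King squares — b7: attacked by Ka6; c7: attacked by Qd8; d7: attacked by Rd6; b8: own bishop; d8: attacked by Rd6.
White has no legal moves → checkmate.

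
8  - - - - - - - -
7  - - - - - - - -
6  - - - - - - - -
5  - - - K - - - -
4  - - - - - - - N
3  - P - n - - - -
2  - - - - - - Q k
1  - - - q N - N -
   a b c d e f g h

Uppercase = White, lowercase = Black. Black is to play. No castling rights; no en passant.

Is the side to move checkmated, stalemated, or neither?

Black to move; black king on h2.
In check: yes, from the white queen on g2.
King squares — g1: attacked by Qg2; h1: attacked by Qg2; g2: attacked by Ne1; g3: attacked by Qg2; h3: attacked by Ng1.
Legal moves for Black: none.
In check with no legal moves → checkmate.

checkmate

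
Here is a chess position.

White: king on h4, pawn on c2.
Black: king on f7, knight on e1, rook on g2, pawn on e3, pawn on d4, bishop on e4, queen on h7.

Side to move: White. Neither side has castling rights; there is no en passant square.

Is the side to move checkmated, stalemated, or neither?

White to move; white king on h4.
In check: yes, from the black queen on h7.
King squares — g3: attacked by Rg2; h3: attacked by Qh7; g4: attacked by Rg2; g5: attacked by Rg2; h5: attacked by Qh7.
Legal moves for White: none.
In check with no legal moves → checkmate.

checkmate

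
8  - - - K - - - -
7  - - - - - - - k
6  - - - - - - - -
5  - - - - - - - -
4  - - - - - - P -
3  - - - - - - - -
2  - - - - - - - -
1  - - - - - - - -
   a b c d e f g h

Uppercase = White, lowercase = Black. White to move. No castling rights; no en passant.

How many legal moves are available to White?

6

White to move; king on d8.
In check: no.
Legal moves: Ke8, Kc8, Ke7, Kd7, Kc7, g5.
Count: 6.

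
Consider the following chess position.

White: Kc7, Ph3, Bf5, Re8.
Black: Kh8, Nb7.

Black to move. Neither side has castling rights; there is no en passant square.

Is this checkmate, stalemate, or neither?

Black to move; black king on h8.
In check: yes, from the white rook on e8.
King squares — g7: available; h7: attacked by Bf5; g8: attacked by Re8.
Legal moves for Black: Kg7.
Black is in check but has 1 legal move → neither.

neither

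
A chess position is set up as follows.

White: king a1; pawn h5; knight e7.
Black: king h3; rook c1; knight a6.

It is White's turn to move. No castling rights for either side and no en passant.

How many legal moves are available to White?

White to move; king on a1.
In check: yes, from the black rook on c1.
Legal moves: Kb2, Ka2.
Count: 2.

2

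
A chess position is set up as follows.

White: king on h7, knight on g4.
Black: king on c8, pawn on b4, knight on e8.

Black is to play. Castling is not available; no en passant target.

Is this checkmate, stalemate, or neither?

Black to move; black king on c8.
In check: no.
Legal moves for Black: Ng7, Nc7, Nf6+, Nd6, Kd8, Kb8, Kd7, Kc7, Kb7, b3.
Black has 10 legal moves and is not in check → neither.

neither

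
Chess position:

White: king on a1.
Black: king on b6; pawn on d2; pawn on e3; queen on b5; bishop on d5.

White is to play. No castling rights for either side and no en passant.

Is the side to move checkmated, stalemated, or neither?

stalemate

White to move; white king on a1.
In check: no.
King squares — b1: attacked by Qb5; a2: attacked by Bd5; b2: attacked by Qb5.
Legal moves for White: none.
Not in check and no legal moves → stalemate.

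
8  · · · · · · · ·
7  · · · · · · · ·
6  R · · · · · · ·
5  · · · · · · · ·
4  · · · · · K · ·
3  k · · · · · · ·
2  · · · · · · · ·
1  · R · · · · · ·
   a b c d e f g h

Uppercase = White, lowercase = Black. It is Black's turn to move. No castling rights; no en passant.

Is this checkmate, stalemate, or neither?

Black to move; black king on a3.
In check: yes, from the white rook on a6.
King squares — a2: attacked by Ra6; b2: attacked by Rb1; b3: attacked by Rb1; a4: attacked by Ra6; b4: attacked by Rb1.
Legal moves for Black: none.
In check with no legal moves → checkmate.

checkmate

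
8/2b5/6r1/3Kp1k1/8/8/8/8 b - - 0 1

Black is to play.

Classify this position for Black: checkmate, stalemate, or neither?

Black to move; black king on g5.
In check: no.
Legal moves for Black include: Bd8, Bb8, Bd6, Bb6, Ba5, Rg8, Rg7, Rh6, Rf6, Re6, Rd6+, Rc6, Rb6, Ra6, Kh6, Kf6, Kh5, Kf5, ... (list truncated; more exist).
Black has legal moves and is not in check → neither.

neither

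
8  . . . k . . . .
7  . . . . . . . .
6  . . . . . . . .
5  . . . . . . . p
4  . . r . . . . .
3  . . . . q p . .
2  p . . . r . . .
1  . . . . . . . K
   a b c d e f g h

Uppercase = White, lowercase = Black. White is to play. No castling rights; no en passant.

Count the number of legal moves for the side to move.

0

White to move; king on h1.
In check: no.
Legal moves: none.
Count: 0.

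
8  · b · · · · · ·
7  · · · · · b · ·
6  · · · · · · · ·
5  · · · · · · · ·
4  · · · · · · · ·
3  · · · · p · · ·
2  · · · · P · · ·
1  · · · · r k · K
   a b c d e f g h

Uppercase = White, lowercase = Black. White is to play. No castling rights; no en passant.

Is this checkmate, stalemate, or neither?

stalemate

White to move; white king on h1.
In check: no.
King squares — g1: attacked by Kf1; g2: attacked by Kf1; h2: attacked by Bb8.
Legal moves for White: none.
Not in check and no legal moves → stalemate.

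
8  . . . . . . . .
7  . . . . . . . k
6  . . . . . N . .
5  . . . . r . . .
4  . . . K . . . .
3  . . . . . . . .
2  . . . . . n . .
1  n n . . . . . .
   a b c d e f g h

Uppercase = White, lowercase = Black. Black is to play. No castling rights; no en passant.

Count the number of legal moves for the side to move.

Black to move; king on h7.
In check: yes, from the white knight on f6.
Legal moves: Kh8, Kg7, Kh6, Kg6.
Count: 4.

4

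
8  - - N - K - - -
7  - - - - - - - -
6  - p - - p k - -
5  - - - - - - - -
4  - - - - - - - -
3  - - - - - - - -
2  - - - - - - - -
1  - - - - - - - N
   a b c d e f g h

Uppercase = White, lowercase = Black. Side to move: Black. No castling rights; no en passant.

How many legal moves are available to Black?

7

Black to move; king on f6.
In check: no.
Legal moves: Kg7, Kg6, Kg5, Kf5, Ke5, e5, b5.
Count: 7.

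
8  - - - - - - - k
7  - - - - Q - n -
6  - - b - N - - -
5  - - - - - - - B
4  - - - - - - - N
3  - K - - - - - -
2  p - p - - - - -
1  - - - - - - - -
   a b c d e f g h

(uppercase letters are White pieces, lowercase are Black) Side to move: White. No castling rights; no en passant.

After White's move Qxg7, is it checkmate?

yes

After Qxg7: black king on h8; in check: yes, from the white queen on g7.
King squares — g7: attacked by Ne6; h7: attacked by Qg7; g8: attacked by Qg7.
Black has no legal moves → checkmate.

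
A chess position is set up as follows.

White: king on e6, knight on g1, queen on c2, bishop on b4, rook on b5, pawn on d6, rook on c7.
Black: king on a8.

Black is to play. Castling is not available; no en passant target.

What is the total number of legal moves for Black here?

0

Black to move; king on a8.
In check: no.
Legal moves: none.
Count: 0.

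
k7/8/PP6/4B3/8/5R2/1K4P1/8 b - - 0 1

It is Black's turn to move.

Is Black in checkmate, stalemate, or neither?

stalemate

Black to move; black king on a8.
In check: no.
King squares — a7: attacked by Pb6; b7: attacked by Pa6; b8: attacked by Be5.
Legal moves for Black: none.
Not in check and no legal moves → stalemate.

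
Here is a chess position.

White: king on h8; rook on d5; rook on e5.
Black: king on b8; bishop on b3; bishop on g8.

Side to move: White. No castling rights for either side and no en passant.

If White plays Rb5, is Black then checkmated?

After Rb5: black king on b8; in check: yes, from the white rook on b5.
Black has 4 legal replies: Kc8, Ka8, Kc7, Ka7.
In check but a legal move exists → not checkmate.

no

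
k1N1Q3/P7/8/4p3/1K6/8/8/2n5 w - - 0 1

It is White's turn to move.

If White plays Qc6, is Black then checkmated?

After Qc6: black king on a8; in check: yes, from the white queen on c6.
King squares — a7: attacked by Nc8; b7: attacked by Qc6; b8: attacked by Pa7.
Black has no legal moves → checkmate.

yes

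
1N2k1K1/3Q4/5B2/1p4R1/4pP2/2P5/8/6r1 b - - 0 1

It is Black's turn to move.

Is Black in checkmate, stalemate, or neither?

Black to move; black king on e8.
In check: yes, from the white queen on d7.
King squares — d7: attacked by Nb8; e7: attacked by Bf6; f7: attacked by Qd7; d8: attacked by Bf6; f8: attacked by Kg8.
Legal moves for Black: none.
In check with no legal moves → checkmate.

checkmate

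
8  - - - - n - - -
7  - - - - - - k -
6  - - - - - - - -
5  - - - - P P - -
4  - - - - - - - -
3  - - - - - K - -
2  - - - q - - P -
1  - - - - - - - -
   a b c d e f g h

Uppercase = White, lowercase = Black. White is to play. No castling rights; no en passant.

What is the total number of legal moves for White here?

White to move; king on f3.
In check: no.
Legal moves: Kg4, Ke4, Kg3, f6+, e6, g3, g4.
Count: 7.

7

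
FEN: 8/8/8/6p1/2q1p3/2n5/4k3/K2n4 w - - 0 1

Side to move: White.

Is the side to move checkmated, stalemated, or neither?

White to move; white king on a1.
In check: no.
King squares — b1: attacked by Nc3; a2: attacked by Nc3; b2: attacked by Nd1.
Legal moves for White: none.
Not in check and no legal moves → stalemate.

stalemate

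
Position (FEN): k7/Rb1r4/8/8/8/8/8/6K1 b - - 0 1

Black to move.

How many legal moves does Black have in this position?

Black to move; king on a8.
In check: yes, from the white rook on a7.
Legal moves: Kb8, Kxa7.
Count: 2.

2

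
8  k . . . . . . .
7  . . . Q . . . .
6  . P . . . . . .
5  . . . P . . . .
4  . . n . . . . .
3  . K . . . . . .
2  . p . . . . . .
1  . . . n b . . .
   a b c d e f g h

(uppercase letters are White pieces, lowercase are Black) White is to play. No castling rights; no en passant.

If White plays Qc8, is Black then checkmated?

After Qc8: black king on a8; in check: yes, from the white queen on c8.
King squares — a7: attacked by Pb6; b7: attacked by Qc8; b8: attacked by Qc8.
Black has no legal moves → checkmate.

yes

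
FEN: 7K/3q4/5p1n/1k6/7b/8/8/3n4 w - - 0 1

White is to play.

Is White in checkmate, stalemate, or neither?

stalemate

White to move; white king on h8.
In check: no.
King squares — g7: attacked by Qd7; h7: attacked by Qd7; g8: attacked by Nh6.
Legal moves for White: none.
Not in check and no legal moves → stalemate.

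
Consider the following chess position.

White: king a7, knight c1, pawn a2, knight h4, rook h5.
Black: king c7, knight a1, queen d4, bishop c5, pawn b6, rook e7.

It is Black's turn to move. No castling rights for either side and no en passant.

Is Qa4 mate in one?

After Qa4: white king on a7; in check: yes, from the black queen on a4.
King squares — a6: attacked by Qa4; b6: attacked by Bc5; b7: attacked by Kc7; a8: attacked by Qa4; b8: attacked by Kc7.
White has no legal moves → checkmate.

yes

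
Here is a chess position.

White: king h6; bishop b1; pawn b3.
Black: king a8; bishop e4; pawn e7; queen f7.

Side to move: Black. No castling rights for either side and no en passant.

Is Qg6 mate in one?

After Qg6: white king on h6; in check: yes, from the black queen on g6.
King squares — g5: attacked by Qg6; h5: attacked by Qg6; g6: attacked by Be4; g7: attacked by Qg6; h7: attacked by Qg6.
White has no legal moves → checkmate.

yes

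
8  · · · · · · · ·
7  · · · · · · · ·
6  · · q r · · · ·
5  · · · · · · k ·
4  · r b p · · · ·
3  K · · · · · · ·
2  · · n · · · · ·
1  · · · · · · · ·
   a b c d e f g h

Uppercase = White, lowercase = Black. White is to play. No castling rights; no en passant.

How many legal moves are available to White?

0

White to move; king on a3.
In check: yes, from the black knight on c2.
Legal moves: none.
Count: 0.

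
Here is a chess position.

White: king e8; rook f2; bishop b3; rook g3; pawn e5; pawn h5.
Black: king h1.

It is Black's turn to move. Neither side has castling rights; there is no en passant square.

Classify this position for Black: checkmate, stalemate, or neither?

stalemate

Black to move; black king on h1.
In check: no.
King squares — g1: attacked by Rg3; g2: attacked by Rf2; h2: attacked by Rf2.
Legal moves for Black: none.
Not in check and no legal moves → stalemate.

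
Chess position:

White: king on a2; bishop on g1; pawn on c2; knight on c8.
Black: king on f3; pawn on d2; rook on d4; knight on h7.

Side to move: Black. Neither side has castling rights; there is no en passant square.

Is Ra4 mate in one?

After Ra4: white king on a2; in check: yes, from the black rook on a4.
White has 3 legal replies: Kb3, Kb2, Kb1.
In check but a legal move exists → not checkmate.

no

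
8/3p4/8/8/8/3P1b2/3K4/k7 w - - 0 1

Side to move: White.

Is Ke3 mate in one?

no

After Ke3: black king on a1; in check: no.
Black is not in check, so this cannot be checkmate.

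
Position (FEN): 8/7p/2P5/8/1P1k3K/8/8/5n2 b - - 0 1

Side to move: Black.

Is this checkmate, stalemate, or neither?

Black to move; black king on d4.
In check: no.
Legal moves for Black: Ke5, Kd5, Ke4, Kc4, Ke3, Kd3, Kc3, Ng3, Ne3, Nh2, Nd2, h6, h5.
Black has 13 legal moves and is not in check → neither.

neither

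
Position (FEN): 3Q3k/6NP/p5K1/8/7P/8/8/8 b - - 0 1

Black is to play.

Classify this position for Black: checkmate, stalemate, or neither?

Black to move; black king on h8.
In check: yes, from the white queen on d8.
King squares — g7: attacked by Kg6; h7: attacked by Kg6; g8: attacked by Ph7.
Legal moves for Black: none.
In check with no legal moves → checkmate.

checkmate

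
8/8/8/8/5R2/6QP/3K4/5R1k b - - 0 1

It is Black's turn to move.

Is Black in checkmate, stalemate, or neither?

Black to move; black king on h1.
In check: yes, from the white rook on f1.
King squares — g1: attacked by Rf1; g2: attacked by Qg3; h2: attacked by Qg3.
Legal moves for Black: none.
In check with no legal moves → checkmate.

checkmate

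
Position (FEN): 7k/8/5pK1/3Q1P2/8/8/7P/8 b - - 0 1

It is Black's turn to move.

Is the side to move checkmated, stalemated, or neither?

Black to move; black king on h8.
In check: no.
King squares — g7: attacked by Kg6; h7: attacked by Kg6; g8: attacked by Qd5.
Legal moves for Black: none.
Not in check and no legal moves → stalemate.

stalemate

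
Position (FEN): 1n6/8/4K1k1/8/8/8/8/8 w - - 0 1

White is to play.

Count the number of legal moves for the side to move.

White to move; king on e6.
In check: no.
Legal moves: Ke7, Kd6, Ke5, Kd5.
Count: 4.

4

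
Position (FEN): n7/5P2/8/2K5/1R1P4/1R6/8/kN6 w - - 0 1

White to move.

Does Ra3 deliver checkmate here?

After Ra3: black king on a1; in check: yes, from the white rook on a3.
King squares — b1: attacked by Rb4; a2: attacked by Ra3; b2: attacked by Rb4.
Black has no legal moves → checkmate.

yes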